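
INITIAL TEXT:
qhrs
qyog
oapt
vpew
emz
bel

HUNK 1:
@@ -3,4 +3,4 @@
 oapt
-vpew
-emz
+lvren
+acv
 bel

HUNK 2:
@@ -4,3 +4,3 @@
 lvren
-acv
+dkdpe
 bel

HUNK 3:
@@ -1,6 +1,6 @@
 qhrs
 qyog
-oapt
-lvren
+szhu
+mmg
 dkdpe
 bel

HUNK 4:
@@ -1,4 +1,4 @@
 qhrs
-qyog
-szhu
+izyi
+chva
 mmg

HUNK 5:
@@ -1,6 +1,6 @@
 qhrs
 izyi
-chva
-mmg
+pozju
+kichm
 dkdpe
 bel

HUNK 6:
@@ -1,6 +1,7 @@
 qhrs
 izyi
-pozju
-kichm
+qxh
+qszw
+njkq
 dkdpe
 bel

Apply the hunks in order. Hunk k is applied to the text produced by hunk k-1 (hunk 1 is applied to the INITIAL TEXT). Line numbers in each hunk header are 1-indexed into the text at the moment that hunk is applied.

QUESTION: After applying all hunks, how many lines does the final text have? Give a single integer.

Hunk 1: at line 3 remove [vpew,emz] add [lvren,acv] -> 6 lines: qhrs qyog oapt lvren acv bel
Hunk 2: at line 4 remove [acv] add [dkdpe] -> 6 lines: qhrs qyog oapt lvren dkdpe bel
Hunk 3: at line 1 remove [oapt,lvren] add [szhu,mmg] -> 6 lines: qhrs qyog szhu mmg dkdpe bel
Hunk 4: at line 1 remove [qyog,szhu] add [izyi,chva] -> 6 lines: qhrs izyi chva mmg dkdpe bel
Hunk 5: at line 1 remove [chva,mmg] add [pozju,kichm] -> 6 lines: qhrs izyi pozju kichm dkdpe bel
Hunk 6: at line 1 remove [pozju,kichm] add [qxh,qszw,njkq] -> 7 lines: qhrs izyi qxh qszw njkq dkdpe bel
Final line count: 7

Answer: 7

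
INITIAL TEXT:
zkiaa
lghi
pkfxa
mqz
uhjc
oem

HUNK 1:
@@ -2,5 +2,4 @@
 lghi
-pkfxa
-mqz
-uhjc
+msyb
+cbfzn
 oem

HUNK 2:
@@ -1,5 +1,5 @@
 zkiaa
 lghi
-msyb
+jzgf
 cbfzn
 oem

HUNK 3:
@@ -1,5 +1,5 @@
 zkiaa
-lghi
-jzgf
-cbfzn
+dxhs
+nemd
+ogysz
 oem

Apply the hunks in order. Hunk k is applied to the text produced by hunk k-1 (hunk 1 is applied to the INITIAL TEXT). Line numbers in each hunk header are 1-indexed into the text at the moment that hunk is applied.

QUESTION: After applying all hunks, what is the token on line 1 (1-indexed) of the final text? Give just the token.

Hunk 1: at line 2 remove [pkfxa,mqz,uhjc] add [msyb,cbfzn] -> 5 lines: zkiaa lghi msyb cbfzn oem
Hunk 2: at line 1 remove [msyb] add [jzgf] -> 5 lines: zkiaa lghi jzgf cbfzn oem
Hunk 3: at line 1 remove [lghi,jzgf,cbfzn] add [dxhs,nemd,ogysz] -> 5 lines: zkiaa dxhs nemd ogysz oem
Final line 1: zkiaa

Answer: zkiaa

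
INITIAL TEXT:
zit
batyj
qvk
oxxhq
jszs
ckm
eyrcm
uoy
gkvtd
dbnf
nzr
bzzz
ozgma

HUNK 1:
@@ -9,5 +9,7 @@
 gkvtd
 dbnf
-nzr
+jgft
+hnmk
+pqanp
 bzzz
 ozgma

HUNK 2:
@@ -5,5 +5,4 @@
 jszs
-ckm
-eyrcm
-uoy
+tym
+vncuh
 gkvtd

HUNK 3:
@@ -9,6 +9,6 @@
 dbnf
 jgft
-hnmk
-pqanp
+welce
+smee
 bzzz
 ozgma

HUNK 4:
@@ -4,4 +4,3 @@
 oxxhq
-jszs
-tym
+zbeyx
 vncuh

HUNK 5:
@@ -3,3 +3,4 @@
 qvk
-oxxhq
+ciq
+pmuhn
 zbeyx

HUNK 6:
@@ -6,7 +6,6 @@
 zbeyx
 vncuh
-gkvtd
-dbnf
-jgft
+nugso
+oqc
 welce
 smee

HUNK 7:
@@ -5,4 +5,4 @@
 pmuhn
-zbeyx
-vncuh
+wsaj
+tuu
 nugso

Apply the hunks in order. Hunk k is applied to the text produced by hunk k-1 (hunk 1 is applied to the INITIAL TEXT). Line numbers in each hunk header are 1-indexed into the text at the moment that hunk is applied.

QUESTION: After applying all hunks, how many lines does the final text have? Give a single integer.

Answer: 13

Derivation:
Hunk 1: at line 9 remove [nzr] add [jgft,hnmk,pqanp] -> 15 lines: zit batyj qvk oxxhq jszs ckm eyrcm uoy gkvtd dbnf jgft hnmk pqanp bzzz ozgma
Hunk 2: at line 5 remove [ckm,eyrcm,uoy] add [tym,vncuh] -> 14 lines: zit batyj qvk oxxhq jszs tym vncuh gkvtd dbnf jgft hnmk pqanp bzzz ozgma
Hunk 3: at line 9 remove [hnmk,pqanp] add [welce,smee] -> 14 lines: zit batyj qvk oxxhq jszs tym vncuh gkvtd dbnf jgft welce smee bzzz ozgma
Hunk 4: at line 4 remove [jszs,tym] add [zbeyx] -> 13 lines: zit batyj qvk oxxhq zbeyx vncuh gkvtd dbnf jgft welce smee bzzz ozgma
Hunk 5: at line 3 remove [oxxhq] add [ciq,pmuhn] -> 14 lines: zit batyj qvk ciq pmuhn zbeyx vncuh gkvtd dbnf jgft welce smee bzzz ozgma
Hunk 6: at line 6 remove [gkvtd,dbnf,jgft] add [nugso,oqc] -> 13 lines: zit batyj qvk ciq pmuhn zbeyx vncuh nugso oqc welce smee bzzz ozgma
Hunk 7: at line 5 remove [zbeyx,vncuh] add [wsaj,tuu] -> 13 lines: zit batyj qvk ciq pmuhn wsaj tuu nugso oqc welce smee bzzz ozgma
Final line count: 13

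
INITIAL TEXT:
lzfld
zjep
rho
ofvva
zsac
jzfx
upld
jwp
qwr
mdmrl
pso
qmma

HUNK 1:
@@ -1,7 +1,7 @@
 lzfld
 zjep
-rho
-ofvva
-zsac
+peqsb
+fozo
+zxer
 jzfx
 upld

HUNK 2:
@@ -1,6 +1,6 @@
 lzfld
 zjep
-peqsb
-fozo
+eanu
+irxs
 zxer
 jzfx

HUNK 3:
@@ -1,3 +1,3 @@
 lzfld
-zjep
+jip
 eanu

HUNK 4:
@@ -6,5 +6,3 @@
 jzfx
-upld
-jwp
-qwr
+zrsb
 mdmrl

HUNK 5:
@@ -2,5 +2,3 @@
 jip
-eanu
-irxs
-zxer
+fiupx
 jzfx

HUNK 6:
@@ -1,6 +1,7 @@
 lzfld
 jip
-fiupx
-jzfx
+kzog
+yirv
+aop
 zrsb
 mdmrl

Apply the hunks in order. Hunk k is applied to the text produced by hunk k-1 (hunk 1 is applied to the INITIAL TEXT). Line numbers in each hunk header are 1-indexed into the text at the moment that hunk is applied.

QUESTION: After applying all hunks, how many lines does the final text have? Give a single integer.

Answer: 9

Derivation:
Hunk 1: at line 1 remove [rho,ofvva,zsac] add [peqsb,fozo,zxer] -> 12 lines: lzfld zjep peqsb fozo zxer jzfx upld jwp qwr mdmrl pso qmma
Hunk 2: at line 1 remove [peqsb,fozo] add [eanu,irxs] -> 12 lines: lzfld zjep eanu irxs zxer jzfx upld jwp qwr mdmrl pso qmma
Hunk 3: at line 1 remove [zjep] add [jip] -> 12 lines: lzfld jip eanu irxs zxer jzfx upld jwp qwr mdmrl pso qmma
Hunk 4: at line 6 remove [upld,jwp,qwr] add [zrsb] -> 10 lines: lzfld jip eanu irxs zxer jzfx zrsb mdmrl pso qmma
Hunk 5: at line 2 remove [eanu,irxs,zxer] add [fiupx] -> 8 lines: lzfld jip fiupx jzfx zrsb mdmrl pso qmma
Hunk 6: at line 1 remove [fiupx,jzfx] add [kzog,yirv,aop] -> 9 lines: lzfld jip kzog yirv aop zrsb mdmrl pso qmma
Final line count: 9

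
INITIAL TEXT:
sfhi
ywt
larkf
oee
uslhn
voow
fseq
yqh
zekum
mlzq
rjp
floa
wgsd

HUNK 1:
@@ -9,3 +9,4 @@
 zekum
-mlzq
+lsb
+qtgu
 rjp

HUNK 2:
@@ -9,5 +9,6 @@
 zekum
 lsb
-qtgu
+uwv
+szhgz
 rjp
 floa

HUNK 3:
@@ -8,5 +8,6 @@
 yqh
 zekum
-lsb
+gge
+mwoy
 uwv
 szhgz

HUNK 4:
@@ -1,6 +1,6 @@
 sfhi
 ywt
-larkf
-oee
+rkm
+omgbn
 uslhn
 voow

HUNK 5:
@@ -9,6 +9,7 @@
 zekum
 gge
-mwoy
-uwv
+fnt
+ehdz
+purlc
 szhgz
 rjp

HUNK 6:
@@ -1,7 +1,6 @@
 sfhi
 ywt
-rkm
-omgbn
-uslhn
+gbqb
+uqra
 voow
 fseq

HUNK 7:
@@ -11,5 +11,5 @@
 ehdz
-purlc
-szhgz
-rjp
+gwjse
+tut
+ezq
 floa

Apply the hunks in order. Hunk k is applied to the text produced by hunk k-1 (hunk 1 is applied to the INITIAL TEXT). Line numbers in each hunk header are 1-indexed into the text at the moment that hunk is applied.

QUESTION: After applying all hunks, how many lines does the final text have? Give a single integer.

Answer: 16

Derivation:
Hunk 1: at line 9 remove [mlzq] add [lsb,qtgu] -> 14 lines: sfhi ywt larkf oee uslhn voow fseq yqh zekum lsb qtgu rjp floa wgsd
Hunk 2: at line 9 remove [qtgu] add [uwv,szhgz] -> 15 lines: sfhi ywt larkf oee uslhn voow fseq yqh zekum lsb uwv szhgz rjp floa wgsd
Hunk 3: at line 8 remove [lsb] add [gge,mwoy] -> 16 lines: sfhi ywt larkf oee uslhn voow fseq yqh zekum gge mwoy uwv szhgz rjp floa wgsd
Hunk 4: at line 1 remove [larkf,oee] add [rkm,omgbn] -> 16 lines: sfhi ywt rkm omgbn uslhn voow fseq yqh zekum gge mwoy uwv szhgz rjp floa wgsd
Hunk 5: at line 9 remove [mwoy,uwv] add [fnt,ehdz,purlc] -> 17 lines: sfhi ywt rkm omgbn uslhn voow fseq yqh zekum gge fnt ehdz purlc szhgz rjp floa wgsd
Hunk 6: at line 1 remove [rkm,omgbn,uslhn] add [gbqb,uqra] -> 16 lines: sfhi ywt gbqb uqra voow fseq yqh zekum gge fnt ehdz purlc szhgz rjp floa wgsd
Hunk 7: at line 11 remove [purlc,szhgz,rjp] add [gwjse,tut,ezq] -> 16 lines: sfhi ywt gbqb uqra voow fseq yqh zekum gge fnt ehdz gwjse tut ezq floa wgsd
Final line count: 16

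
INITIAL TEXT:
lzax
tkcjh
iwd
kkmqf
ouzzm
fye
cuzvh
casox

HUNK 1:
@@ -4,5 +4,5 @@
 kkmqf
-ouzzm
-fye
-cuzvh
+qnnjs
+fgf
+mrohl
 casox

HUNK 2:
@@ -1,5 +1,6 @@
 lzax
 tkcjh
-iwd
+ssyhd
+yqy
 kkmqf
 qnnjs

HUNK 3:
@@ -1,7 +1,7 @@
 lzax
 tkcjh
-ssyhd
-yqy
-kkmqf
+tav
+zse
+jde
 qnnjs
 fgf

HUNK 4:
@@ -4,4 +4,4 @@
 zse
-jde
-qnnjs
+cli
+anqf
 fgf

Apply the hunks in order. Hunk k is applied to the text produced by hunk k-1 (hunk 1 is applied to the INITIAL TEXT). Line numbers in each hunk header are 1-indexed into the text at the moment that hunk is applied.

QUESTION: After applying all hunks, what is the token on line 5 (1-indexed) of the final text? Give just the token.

Answer: cli

Derivation:
Hunk 1: at line 4 remove [ouzzm,fye,cuzvh] add [qnnjs,fgf,mrohl] -> 8 lines: lzax tkcjh iwd kkmqf qnnjs fgf mrohl casox
Hunk 2: at line 1 remove [iwd] add [ssyhd,yqy] -> 9 lines: lzax tkcjh ssyhd yqy kkmqf qnnjs fgf mrohl casox
Hunk 3: at line 1 remove [ssyhd,yqy,kkmqf] add [tav,zse,jde] -> 9 lines: lzax tkcjh tav zse jde qnnjs fgf mrohl casox
Hunk 4: at line 4 remove [jde,qnnjs] add [cli,anqf] -> 9 lines: lzax tkcjh tav zse cli anqf fgf mrohl casox
Final line 5: cli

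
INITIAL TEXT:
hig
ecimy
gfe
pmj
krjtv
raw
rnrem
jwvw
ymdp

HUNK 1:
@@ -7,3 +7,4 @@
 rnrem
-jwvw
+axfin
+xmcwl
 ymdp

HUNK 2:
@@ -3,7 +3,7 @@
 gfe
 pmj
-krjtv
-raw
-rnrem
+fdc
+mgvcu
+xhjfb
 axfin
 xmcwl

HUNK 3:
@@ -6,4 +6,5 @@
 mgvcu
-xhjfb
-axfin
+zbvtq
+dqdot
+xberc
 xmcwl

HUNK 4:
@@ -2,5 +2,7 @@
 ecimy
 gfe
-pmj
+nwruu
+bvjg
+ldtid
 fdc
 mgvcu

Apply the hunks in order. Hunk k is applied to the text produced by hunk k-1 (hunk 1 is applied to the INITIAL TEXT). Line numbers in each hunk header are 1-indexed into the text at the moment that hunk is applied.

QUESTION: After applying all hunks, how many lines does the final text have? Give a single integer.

Answer: 13

Derivation:
Hunk 1: at line 7 remove [jwvw] add [axfin,xmcwl] -> 10 lines: hig ecimy gfe pmj krjtv raw rnrem axfin xmcwl ymdp
Hunk 2: at line 3 remove [krjtv,raw,rnrem] add [fdc,mgvcu,xhjfb] -> 10 lines: hig ecimy gfe pmj fdc mgvcu xhjfb axfin xmcwl ymdp
Hunk 3: at line 6 remove [xhjfb,axfin] add [zbvtq,dqdot,xberc] -> 11 lines: hig ecimy gfe pmj fdc mgvcu zbvtq dqdot xberc xmcwl ymdp
Hunk 4: at line 2 remove [pmj] add [nwruu,bvjg,ldtid] -> 13 lines: hig ecimy gfe nwruu bvjg ldtid fdc mgvcu zbvtq dqdot xberc xmcwl ymdp
Final line count: 13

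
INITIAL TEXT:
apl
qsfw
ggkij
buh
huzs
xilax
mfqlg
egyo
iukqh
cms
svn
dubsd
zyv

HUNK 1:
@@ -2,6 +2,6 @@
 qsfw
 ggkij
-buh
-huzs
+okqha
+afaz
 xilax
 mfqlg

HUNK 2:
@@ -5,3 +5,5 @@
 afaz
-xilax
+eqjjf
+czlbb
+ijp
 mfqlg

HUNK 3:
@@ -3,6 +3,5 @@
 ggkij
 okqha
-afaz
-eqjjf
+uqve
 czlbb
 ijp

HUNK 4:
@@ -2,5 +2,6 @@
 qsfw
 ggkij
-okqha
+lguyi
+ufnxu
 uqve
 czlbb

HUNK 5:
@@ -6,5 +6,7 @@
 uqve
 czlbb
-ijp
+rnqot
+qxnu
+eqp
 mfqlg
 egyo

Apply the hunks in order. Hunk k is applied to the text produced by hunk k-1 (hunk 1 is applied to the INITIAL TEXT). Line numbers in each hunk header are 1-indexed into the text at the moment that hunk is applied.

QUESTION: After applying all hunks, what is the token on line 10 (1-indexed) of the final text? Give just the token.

Hunk 1: at line 2 remove [buh,huzs] add [okqha,afaz] -> 13 lines: apl qsfw ggkij okqha afaz xilax mfqlg egyo iukqh cms svn dubsd zyv
Hunk 2: at line 5 remove [xilax] add [eqjjf,czlbb,ijp] -> 15 lines: apl qsfw ggkij okqha afaz eqjjf czlbb ijp mfqlg egyo iukqh cms svn dubsd zyv
Hunk 3: at line 3 remove [afaz,eqjjf] add [uqve] -> 14 lines: apl qsfw ggkij okqha uqve czlbb ijp mfqlg egyo iukqh cms svn dubsd zyv
Hunk 4: at line 2 remove [okqha] add [lguyi,ufnxu] -> 15 lines: apl qsfw ggkij lguyi ufnxu uqve czlbb ijp mfqlg egyo iukqh cms svn dubsd zyv
Hunk 5: at line 6 remove [ijp] add [rnqot,qxnu,eqp] -> 17 lines: apl qsfw ggkij lguyi ufnxu uqve czlbb rnqot qxnu eqp mfqlg egyo iukqh cms svn dubsd zyv
Final line 10: eqp

Answer: eqp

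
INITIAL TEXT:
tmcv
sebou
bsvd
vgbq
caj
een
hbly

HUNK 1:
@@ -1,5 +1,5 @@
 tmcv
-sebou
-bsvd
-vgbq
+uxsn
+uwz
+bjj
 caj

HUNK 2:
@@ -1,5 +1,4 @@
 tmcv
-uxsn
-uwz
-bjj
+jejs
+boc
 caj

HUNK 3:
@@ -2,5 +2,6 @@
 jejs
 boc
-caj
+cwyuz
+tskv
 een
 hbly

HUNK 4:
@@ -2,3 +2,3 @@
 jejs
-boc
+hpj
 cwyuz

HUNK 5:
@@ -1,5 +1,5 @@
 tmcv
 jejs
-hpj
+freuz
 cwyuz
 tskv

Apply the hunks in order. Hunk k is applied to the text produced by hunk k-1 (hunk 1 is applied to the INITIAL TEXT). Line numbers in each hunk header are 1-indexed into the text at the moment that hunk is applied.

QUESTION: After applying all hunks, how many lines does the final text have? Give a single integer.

Answer: 7

Derivation:
Hunk 1: at line 1 remove [sebou,bsvd,vgbq] add [uxsn,uwz,bjj] -> 7 lines: tmcv uxsn uwz bjj caj een hbly
Hunk 2: at line 1 remove [uxsn,uwz,bjj] add [jejs,boc] -> 6 lines: tmcv jejs boc caj een hbly
Hunk 3: at line 2 remove [caj] add [cwyuz,tskv] -> 7 lines: tmcv jejs boc cwyuz tskv een hbly
Hunk 4: at line 2 remove [boc] add [hpj] -> 7 lines: tmcv jejs hpj cwyuz tskv een hbly
Hunk 5: at line 1 remove [hpj] add [freuz] -> 7 lines: tmcv jejs freuz cwyuz tskv een hbly
Final line count: 7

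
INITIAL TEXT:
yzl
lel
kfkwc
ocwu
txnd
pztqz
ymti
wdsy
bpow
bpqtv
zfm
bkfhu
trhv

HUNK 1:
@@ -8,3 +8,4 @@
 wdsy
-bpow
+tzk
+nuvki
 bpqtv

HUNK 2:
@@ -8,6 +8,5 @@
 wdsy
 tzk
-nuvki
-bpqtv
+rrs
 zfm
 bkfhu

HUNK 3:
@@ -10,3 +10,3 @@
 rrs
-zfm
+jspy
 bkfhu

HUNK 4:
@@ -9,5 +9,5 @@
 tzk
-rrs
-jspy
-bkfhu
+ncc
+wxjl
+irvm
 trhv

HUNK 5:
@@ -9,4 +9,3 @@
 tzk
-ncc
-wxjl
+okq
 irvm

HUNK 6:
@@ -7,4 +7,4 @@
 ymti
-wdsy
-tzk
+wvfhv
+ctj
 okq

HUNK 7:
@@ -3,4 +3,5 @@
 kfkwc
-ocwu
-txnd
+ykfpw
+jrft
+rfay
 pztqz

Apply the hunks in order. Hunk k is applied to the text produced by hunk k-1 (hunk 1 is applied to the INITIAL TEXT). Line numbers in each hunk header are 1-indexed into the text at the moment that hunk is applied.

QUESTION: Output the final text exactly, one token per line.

Answer: yzl
lel
kfkwc
ykfpw
jrft
rfay
pztqz
ymti
wvfhv
ctj
okq
irvm
trhv

Derivation:
Hunk 1: at line 8 remove [bpow] add [tzk,nuvki] -> 14 lines: yzl lel kfkwc ocwu txnd pztqz ymti wdsy tzk nuvki bpqtv zfm bkfhu trhv
Hunk 2: at line 8 remove [nuvki,bpqtv] add [rrs] -> 13 lines: yzl lel kfkwc ocwu txnd pztqz ymti wdsy tzk rrs zfm bkfhu trhv
Hunk 3: at line 10 remove [zfm] add [jspy] -> 13 lines: yzl lel kfkwc ocwu txnd pztqz ymti wdsy tzk rrs jspy bkfhu trhv
Hunk 4: at line 9 remove [rrs,jspy,bkfhu] add [ncc,wxjl,irvm] -> 13 lines: yzl lel kfkwc ocwu txnd pztqz ymti wdsy tzk ncc wxjl irvm trhv
Hunk 5: at line 9 remove [ncc,wxjl] add [okq] -> 12 lines: yzl lel kfkwc ocwu txnd pztqz ymti wdsy tzk okq irvm trhv
Hunk 6: at line 7 remove [wdsy,tzk] add [wvfhv,ctj] -> 12 lines: yzl lel kfkwc ocwu txnd pztqz ymti wvfhv ctj okq irvm trhv
Hunk 7: at line 3 remove [ocwu,txnd] add [ykfpw,jrft,rfay] -> 13 lines: yzl lel kfkwc ykfpw jrft rfay pztqz ymti wvfhv ctj okq irvm trhv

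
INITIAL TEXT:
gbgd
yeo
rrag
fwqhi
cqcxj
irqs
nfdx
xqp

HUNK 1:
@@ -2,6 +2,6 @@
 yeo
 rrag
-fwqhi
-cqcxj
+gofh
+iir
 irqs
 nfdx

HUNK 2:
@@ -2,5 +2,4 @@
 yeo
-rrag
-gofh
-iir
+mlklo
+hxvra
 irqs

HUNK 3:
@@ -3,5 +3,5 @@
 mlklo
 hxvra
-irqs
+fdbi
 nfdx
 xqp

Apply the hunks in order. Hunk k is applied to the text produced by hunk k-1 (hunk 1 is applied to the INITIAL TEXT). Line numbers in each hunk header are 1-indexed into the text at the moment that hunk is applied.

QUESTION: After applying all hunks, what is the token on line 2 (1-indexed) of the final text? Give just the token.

Answer: yeo

Derivation:
Hunk 1: at line 2 remove [fwqhi,cqcxj] add [gofh,iir] -> 8 lines: gbgd yeo rrag gofh iir irqs nfdx xqp
Hunk 2: at line 2 remove [rrag,gofh,iir] add [mlklo,hxvra] -> 7 lines: gbgd yeo mlklo hxvra irqs nfdx xqp
Hunk 3: at line 3 remove [irqs] add [fdbi] -> 7 lines: gbgd yeo mlklo hxvra fdbi nfdx xqp
Final line 2: yeo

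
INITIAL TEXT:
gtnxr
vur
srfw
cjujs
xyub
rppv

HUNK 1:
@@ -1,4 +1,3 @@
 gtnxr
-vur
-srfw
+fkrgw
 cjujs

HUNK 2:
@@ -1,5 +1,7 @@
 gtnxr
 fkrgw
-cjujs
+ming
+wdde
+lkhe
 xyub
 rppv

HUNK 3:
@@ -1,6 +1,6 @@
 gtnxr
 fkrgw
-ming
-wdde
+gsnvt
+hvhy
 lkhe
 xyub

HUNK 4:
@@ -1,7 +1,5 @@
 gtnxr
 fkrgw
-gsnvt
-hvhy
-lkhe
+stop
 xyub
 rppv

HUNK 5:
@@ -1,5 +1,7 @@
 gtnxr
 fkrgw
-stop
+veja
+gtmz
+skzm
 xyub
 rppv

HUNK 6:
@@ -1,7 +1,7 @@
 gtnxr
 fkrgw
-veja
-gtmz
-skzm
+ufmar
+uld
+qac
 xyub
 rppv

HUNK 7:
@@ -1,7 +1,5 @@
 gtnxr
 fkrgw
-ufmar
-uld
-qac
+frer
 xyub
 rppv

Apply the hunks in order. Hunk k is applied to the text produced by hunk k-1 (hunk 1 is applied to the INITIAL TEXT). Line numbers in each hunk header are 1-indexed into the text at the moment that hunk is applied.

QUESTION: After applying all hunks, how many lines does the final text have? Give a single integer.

Hunk 1: at line 1 remove [vur,srfw] add [fkrgw] -> 5 lines: gtnxr fkrgw cjujs xyub rppv
Hunk 2: at line 1 remove [cjujs] add [ming,wdde,lkhe] -> 7 lines: gtnxr fkrgw ming wdde lkhe xyub rppv
Hunk 3: at line 1 remove [ming,wdde] add [gsnvt,hvhy] -> 7 lines: gtnxr fkrgw gsnvt hvhy lkhe xyub rppv
Hunk 4: at line 1 remove [gsnvt,hvhy,lkhe] add [stop] -> 5 lines: gtnxr fkrgw stop xyub rppv
Hunk 5: at line 1 remove [stop] add [veja,gtmz,skzm] -> 7 lines: gtnxr fkrgw veja gtmz skzm xyub rppv
Hunk 6: at line 1 remove [veja,gtmz,skzm] add [ufmar,uld,qac] -> 7 lines: gtnxr fkrgw ufmar uld qac xyub rppv
Hunk 7: at line 1 remove [ufmar,uld,qac] add [frer] -> 5 lines: gtnxr fkrgw frer xyub rppv
Final line count: 5

Answer: 5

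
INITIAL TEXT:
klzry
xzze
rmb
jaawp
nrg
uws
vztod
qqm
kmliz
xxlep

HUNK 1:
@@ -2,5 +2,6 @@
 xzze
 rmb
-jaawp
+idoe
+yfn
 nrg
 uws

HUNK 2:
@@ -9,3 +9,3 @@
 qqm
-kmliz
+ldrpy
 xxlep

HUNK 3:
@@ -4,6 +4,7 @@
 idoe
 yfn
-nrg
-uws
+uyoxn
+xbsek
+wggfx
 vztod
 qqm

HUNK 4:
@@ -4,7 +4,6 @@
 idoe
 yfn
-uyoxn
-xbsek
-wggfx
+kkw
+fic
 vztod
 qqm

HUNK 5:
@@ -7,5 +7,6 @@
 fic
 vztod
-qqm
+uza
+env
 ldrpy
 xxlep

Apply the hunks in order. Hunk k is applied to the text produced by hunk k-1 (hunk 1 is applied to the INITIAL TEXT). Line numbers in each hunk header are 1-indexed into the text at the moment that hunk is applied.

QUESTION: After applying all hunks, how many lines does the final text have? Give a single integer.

Hunk 1: at line 2 remove [jaawp] add [idoe,yfn] -> 11 lines: klzry xzze rmb idoe yfn nrg uws vztod qqm kmliz xxlep
Hunk 2: at line 9 remove [kmliz] add [ldrpy] -> 11 lines: klzry xzze rmb idoe yfn nrg uws vztod qqm ldrpy xxlep
Hunk 3: at line 4 remove [nrg,uws] add [uyoxn,xbsek,wggfx] -> 12 lines: klzry xzze rmb idoe yfn uyoxn xbsek wggfx vztod qqm ldrpy xxlep
Hunk 4: at line 4 remove [uyoxn,xbsek,wggfx] add [kkw,fic] -> 11 lines: klzry xzze rmb idoe yfn kkw fic vztod qqm ldrpy xxlep
Hunk 5: at line 7 remove [qqm] add [uza,env] -> 12 lines: klzry xzze rmb idoe yfn kkw fic vztod uza env ldrpy xxlep
Final line count: 12

Answer: 12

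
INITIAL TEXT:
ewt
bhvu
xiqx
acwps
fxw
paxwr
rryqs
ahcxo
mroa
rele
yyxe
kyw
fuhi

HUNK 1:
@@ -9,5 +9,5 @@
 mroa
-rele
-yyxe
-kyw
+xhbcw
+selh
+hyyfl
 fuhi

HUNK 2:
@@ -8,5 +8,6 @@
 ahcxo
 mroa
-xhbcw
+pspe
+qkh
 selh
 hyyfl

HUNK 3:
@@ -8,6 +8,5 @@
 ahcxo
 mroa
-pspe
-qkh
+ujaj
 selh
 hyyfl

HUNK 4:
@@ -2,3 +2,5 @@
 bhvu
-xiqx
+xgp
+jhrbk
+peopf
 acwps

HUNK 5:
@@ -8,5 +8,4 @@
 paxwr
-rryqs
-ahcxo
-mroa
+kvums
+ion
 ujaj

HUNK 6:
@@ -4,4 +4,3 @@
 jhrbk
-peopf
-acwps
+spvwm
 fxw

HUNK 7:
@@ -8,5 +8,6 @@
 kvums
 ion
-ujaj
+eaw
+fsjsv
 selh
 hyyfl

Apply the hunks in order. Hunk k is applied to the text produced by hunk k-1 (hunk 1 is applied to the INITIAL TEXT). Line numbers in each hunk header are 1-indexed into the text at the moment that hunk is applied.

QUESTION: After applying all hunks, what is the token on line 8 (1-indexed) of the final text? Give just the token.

Answer: kvums

Derivation:
Hunk 1: at line 9 remove [rele,yyxe,kyw] add [xhbcw,selh,hyyfl] -> 13 lines: ewt bhvu xiqx acwps fxw paxwr rryqs ahcxo mroa xhbcw selh hyyfl fuhi
Hunk 2: at line 8 remove [xhbcw] add [pspe,qkh] -> 14 lines: ewt bhvu xiqx acwps fxw paxwr rryqs ahcxo mroa pspe qkh selh hyyfl fuhi
Hunk 3: at line 8 remove [pspe,qkh] add [ujaj] -> 13 lines: ewt bhvu xiqx acwps fxw paxwr rryqs ahcxo mroa ujaj selh hyyfl fuhi
Hunk 4: at line 2 remove [xiqx] add [xgp,jhrbk,peopf] -> 15 lines: ewt bhvu xgp jhrbk peopf acwps fxw paxwr rryqs ahcxo mroa ujaj selh hyyfl fuhi
Hunk 5: at line 8 remove [rryqs,ahcxo,mroa] add [kvums,ion] -> 14 lines: ewt bhvu xgp jhrbk peopf acwps fxw paxwr kvums ion ujaj selh hyyfl fuhi
Hunk 6: at line 4 remove [peopf,acwps] add [spvwm] -> 13 lines: ewt bhvu xgp jhrbk spvwm fxw paxwr kvums ion ujaj selh hyyfl fuhi
Hunk 7: at line 8 remove [ujaj] add [eaw,fsjsv] -> 14 lines: ewt bhvu xgp jhrbk spvwm fxw paxwr kvums ion eaw fsjsv selh hyyfl fuhi
Final line 8: kvums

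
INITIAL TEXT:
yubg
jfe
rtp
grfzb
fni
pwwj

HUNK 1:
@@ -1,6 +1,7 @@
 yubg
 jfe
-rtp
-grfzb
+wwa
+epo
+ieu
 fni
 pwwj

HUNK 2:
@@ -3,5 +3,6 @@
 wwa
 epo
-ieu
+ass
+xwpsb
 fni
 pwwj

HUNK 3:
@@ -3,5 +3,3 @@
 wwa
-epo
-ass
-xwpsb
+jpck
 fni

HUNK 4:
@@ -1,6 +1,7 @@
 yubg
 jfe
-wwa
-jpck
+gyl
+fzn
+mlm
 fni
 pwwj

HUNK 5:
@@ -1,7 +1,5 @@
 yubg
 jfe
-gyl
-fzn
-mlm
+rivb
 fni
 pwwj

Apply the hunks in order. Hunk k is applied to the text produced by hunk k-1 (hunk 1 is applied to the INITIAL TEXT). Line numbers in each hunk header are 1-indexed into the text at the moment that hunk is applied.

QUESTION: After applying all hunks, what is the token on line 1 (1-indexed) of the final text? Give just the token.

Answer: yubg

Derivation:
Hunk 1: at line 1 remove [rtp,grfzb] add [wwa,epo,ieu] -> 7 lines: yubg jfe wwa epo ieu fni pwwj
Hunk 2: at line 3 remove [ieu] add [ass,xwpsb] -> 8 lines: yubg jfe wwa epo ass xwpsb fni pwwj
Hunk 3: at line 3 remove [epo,ass,xwpsb] add [jpck] -> 6 lines: yubg jfe wwa jpck fni pwwj
Hunk 4: at line 1 remove [wwa,jpck] add [gyl,fzn,mlm] -> 7 lines: yubg jfe gyl fzn mlm fni pwwj
Hunk 5: at line 1 remove [gyl,fzn,mlm] add [rivb] -> 5 lines: yubg jfe rivb fni pwwj
Final line 1: yubg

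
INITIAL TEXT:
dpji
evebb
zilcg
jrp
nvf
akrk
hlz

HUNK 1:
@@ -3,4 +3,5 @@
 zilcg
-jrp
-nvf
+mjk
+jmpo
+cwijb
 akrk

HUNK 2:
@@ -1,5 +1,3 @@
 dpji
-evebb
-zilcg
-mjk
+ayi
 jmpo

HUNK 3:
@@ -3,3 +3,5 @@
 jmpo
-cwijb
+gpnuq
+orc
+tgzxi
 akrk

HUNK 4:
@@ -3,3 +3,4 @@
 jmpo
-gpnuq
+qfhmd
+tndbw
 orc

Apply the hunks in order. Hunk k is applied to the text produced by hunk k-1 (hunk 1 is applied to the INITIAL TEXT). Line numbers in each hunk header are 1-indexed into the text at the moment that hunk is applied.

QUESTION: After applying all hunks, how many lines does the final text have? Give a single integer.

Hunk 1: at line 3 remove [jrp,nvf] add [mjk,jmpo,cwijb] -> 8 lines: dpji evebb zilcg mjk jmpo cwijb akrk hlz
Hunk 2: at line 1 remove [evebb,zilcg,mjk] add [ayi] -> 6 lines: dpji ayi jmpo cwijb akrk hlz
Hunk 3: at line 3 remove [cwijb] add [gpnuq,orc,tgzxi] -> 8 lines: dpji ayi jmpo gpnuq orc tgzxi akrk hlz
Hunk 4: at line 3 remove [gpnuq] add [qfhmd,tndbw] -> 9 lines: dpji ayi jmpo qfhmd tndbw orc tgzxi akrk hlz
Final line count: 9

Answer: 9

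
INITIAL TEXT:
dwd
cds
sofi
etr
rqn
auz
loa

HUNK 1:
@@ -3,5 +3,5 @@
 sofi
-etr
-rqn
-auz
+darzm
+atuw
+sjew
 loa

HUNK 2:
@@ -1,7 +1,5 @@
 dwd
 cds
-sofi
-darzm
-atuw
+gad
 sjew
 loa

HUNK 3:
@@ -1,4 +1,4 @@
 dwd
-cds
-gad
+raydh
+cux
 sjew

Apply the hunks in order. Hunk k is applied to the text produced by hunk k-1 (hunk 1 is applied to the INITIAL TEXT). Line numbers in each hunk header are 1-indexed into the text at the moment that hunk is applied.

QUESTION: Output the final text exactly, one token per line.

Answer: dwd
raydh
cux
sjew
loa

Derivation:
Hunk 1: at line 3 remove [etr,rqn,auz] add [darzm,atuw,sjew] -> 7 lines: dwd cds sofi darzm atuw sjew loa
Hunk 2: at line 1 remove [sofi,darzm,atuw] add [gad] -> 5 lines: dwd cds gad sjew loa
Hunk 3: at line 1 remove [cds,gad] add [raydh,cux] -> 5 lines: dwd raydh cux sjew loa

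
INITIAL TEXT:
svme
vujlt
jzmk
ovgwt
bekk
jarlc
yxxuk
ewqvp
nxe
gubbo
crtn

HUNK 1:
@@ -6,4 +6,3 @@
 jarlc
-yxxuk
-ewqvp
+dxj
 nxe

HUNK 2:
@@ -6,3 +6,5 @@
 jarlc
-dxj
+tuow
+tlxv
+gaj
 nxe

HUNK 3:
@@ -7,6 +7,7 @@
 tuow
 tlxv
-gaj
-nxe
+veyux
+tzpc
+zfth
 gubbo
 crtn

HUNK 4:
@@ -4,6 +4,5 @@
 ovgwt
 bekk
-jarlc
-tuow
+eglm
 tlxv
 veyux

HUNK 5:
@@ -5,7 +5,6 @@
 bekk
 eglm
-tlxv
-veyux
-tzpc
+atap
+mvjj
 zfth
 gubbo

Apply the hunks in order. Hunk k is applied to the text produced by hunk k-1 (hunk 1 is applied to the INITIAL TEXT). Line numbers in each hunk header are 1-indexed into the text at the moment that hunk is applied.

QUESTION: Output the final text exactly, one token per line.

Answer: svme
vujlt
jzmk
ovgwt
bekk
eglm
atap
mvjj
zfth
gubbo
crtn

Derivation:
Hunk 1: at line 6 remove [yxxuk,ewqvp] add [dxj] -> 10 lines: svme vujlt jzmk ovgwt bekk jarlc dxj nxe gubbo crtn
Hunk 2: at line 6 remove [dxj] add [tuow,tlxv,gaj] -> 12 lines: svme vujlt jzmk ovgwt bekk jarlc tuow tlxv gaj nxe gubbo crtn
Hunk 3: at line 7 remove [gaj,nxe] add [veyux,tzpc,zfth] -> 13 lines: svme vujlt jzmk ovgwt bekk jarlc tuow tlxv veyux tzpc zfth gubbo crtn
Hunk 4: at line 4 remove [jarlc,tuow] add [eglm] -> 12 lines: svme vujlt jzmk ovgwt bekk eglm tlxv veyux tzpc zfth gubbo crtn
Hunk 5: at line 5 remove [tlxv,veyux,tzpc] add [atap,mvjj] -> 11 lines: svme vujlt jzmk ovgwt bekk eglm atap mvjj zfth gubbo crtn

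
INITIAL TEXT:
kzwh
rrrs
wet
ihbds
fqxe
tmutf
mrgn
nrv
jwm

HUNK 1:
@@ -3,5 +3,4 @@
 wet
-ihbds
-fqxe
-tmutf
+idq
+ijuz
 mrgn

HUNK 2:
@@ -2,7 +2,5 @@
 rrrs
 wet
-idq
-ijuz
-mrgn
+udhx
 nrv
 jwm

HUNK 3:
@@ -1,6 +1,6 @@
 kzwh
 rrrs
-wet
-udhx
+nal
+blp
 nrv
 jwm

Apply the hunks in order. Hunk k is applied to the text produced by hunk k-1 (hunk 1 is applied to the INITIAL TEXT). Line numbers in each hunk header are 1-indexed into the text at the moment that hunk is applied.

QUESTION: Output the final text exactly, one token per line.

Answer: kzwh
rrrs
nal
blp
nrv
jwm

Derivation:
Hunk 1: at line 3 remove [ihbds,fqxe,tmutf] add [idq,ijuz] -> 8 lines: kzwh rrrs wet idq ijuz mrgn nrv jwm
Hunk 2: at line 2 remove [idq,ijuz,mrgn] add [udhx] -> 6 lines: kzwh rrrs wet udhx nrv jwm
Hunk 3: at line 1 remove [wet,udhx] add [nal,blp] -> 6 lines: kzwh rrrs nal blp nrv jwm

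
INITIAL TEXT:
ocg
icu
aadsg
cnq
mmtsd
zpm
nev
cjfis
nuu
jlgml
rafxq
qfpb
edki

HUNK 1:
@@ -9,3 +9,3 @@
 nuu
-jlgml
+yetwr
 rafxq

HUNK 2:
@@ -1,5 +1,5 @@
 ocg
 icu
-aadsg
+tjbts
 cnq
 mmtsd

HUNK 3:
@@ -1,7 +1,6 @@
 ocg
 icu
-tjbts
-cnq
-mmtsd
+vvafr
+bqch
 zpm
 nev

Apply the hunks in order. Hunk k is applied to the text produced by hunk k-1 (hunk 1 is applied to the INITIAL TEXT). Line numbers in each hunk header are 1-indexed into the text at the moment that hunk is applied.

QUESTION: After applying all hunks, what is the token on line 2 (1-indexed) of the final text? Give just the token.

Hunk 1: at line 9 remove [jlgml] add [yetwr] -> 13 lines: ocg icu aadsg cnq mmtsd zpm nev cjfis nuu yetwr rafxq qfpb edki
Hunk 2: at line 1 remove [aadsg] add [tjbts] -> 13 lines: ocg icu tjbts cnq mmtsd zpm nev cjfis nuu yetwr rafxq qfpb edki
Hunk 3: at line 1 remove [tjbts,cnq,mmtsd] add [vvafr,bqch] -> 12 lines: ocg icu vvafr bqch zpm nev cjfis nuu yetwr rafxq qfpb edki
Final line 2: icu

Answer: icu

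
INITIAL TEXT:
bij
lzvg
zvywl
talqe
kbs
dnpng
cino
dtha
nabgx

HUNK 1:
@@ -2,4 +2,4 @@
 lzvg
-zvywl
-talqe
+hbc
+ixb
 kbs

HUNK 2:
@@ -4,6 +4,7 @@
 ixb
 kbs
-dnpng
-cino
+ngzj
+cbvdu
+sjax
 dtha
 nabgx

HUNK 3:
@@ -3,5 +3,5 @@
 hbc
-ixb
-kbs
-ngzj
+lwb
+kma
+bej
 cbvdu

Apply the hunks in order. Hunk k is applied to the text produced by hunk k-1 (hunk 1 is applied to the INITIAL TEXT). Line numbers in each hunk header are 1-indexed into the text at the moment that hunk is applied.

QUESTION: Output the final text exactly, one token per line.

Answer: bij
lzvg
hbc
lwb
kma
bej
cbvdu
sjax
dtha
nabgx

Derivation:
Hunk 1: at line 2 remove [zvywl,talqe] add [hbc,ixb] -> 9 lines: bij lzvg hbc ixb kbs dnpng cino dtha nabgx
Hunk 2: at line 4 remove [dnpng,cino] add [ngzj,cbvdu,sjax] -> 10 lines: bij lzvg hbc ixb kbs ngzj cbvdu sjax dtha nabgx
Hunk 3: at line 3 remove [ixb,kbs,ngzj] add [lwb,kma,bej] -> 10 lines: bij lzvg hbc lwb kma bej cbvdu sjax dtha nabgx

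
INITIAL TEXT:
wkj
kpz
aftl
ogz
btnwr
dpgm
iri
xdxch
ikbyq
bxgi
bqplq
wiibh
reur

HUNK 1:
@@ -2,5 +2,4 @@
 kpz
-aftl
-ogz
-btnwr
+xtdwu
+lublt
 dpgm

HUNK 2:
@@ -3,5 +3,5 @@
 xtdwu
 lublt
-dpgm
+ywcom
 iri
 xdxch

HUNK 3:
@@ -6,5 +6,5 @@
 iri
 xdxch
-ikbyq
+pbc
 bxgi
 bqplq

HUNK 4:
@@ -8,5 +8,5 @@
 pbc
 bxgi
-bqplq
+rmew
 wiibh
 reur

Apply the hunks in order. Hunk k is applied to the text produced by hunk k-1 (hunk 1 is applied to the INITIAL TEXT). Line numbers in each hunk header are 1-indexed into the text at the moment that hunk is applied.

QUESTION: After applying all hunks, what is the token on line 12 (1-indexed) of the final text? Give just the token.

Answer: reur

Derivation:
Hunk 1: at line 2 remove [aftl,ogz,btnwr] add [xtdwu,lublt] -> 12 lines: wkj kpz xtdwu lublt dpgm iri xdxch ikbyq bxgi bqplq wiibh reur
Hunk 2: at line 3 remove [dpgm] add [ywcom] -> 12 lines: wkj kpz xtdwu lublt ywcom iri xdxch ikbyq bxgi bqplq wiibh reur
Hunk 3: at line 6 remove [ikbyq] add [pbc] -> 12 lines: wkj kpz xtdwu lublt ywcom iri xdxch pbc bxgi bqplq wiibh reur
Hunk 4: at line 8 remove [bqplq] add [rmew] -> 12 lines: wkj kpz xtdwu lublt ywcom iri xdxch pbc bxgi rmew wiibh reur
Final line 12: reur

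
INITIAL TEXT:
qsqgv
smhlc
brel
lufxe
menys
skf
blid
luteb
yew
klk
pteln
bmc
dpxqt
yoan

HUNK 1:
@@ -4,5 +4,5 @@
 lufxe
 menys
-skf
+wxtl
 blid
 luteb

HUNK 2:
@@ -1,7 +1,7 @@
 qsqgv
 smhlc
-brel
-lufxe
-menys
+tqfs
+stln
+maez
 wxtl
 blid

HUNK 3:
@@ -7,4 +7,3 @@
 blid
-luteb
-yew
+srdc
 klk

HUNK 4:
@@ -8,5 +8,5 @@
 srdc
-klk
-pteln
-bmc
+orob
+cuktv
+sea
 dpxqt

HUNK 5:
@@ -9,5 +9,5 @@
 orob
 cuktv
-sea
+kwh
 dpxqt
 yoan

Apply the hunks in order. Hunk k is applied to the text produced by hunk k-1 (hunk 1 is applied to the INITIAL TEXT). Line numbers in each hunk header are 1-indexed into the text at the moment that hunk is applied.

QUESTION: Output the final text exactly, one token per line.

Answer: qsqgv
smhlc
tqfs
stln
maez
wxtl
blid
srdc
orob
cuktv
kwh
dpxqt
yoan

Derivation:
Hunk 1: at line 4 remove [skf] add [wxtl] -> 14 lines: qsqgv smhlc brel lufxe menys wxtl blid luteb yew klk pteln bmc dpxqt yoan
Hunk 2: at line 1 remove [brel,lufxe,menys] add [tqfs,stln,maez] -> 14 lines: qsqgv smhlc tqfs stln maez wxtl blid luteb yew klk pteln bmc dpxqt yoan
Hunk 3: at line 7 remove [luteb,yew] add [srdc] -> 13 lines: qsqgv smhlc tqfs stln maez wxtl blid srdc klk pteln bmc dpxqt yoan
Hunk 4: at line 8 remove [klk,pteln,bmc] add [orob,cuktv,sea] -> 13 lines: qsqgv smhlc tqfs stln maez wxtl blid srdc orob cuktv sea dpxqt yoan
Hunk 5: at line 9 remove [sea] add [kwh] -> 13 lines: qsqgv smhlc tqfs stln maez wxtl blid srdc orob cuktv kwh dpxqt yoan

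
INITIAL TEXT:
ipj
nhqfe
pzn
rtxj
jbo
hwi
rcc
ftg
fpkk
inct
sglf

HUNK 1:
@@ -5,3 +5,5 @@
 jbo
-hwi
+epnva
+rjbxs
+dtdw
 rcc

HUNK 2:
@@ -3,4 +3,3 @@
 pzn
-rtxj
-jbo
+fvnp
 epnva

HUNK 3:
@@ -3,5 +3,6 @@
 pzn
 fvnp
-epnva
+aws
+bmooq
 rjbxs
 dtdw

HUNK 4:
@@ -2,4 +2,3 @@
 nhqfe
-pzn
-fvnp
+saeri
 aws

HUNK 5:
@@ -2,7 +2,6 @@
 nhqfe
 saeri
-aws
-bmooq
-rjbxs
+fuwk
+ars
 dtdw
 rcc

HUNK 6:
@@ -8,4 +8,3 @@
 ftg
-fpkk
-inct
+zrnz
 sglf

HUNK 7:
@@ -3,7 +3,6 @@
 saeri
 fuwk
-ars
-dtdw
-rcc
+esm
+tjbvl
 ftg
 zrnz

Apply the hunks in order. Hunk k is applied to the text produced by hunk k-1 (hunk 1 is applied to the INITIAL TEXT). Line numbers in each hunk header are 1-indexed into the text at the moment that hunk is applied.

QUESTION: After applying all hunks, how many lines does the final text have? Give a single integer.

Hunk 1: at line 5 remove [hwi] add [epnva,rjbxs,dtdw] -> 13 lines: ipj nhqfe pzn rtxj jbo epnva rjbxs dtdw rcc ftg fpkk inct sglf
Hunk 2: at line 3 remove [rtxj,jbo] add [fvnp] -> 12 lines: ipj nhqfe pzn fvnp epnva rjbxs dtdw rcc ftg fpkk inct sglf
Hunk 3: at line 3 remove [epnva] add [aws,bmooq] -> 13 lines: ipj nhqfe pzn fvnp aws bmooq rjbxs dtdw rcc ftg fpkk inct sglf
Hunk 4: at line 2 remove [pzn,fvnp] add [saeri] -> 12 lines: ipj nhqfe saeri aws bmooq rjbxs dtdw rcc ftg fpkk inct sglf
Hunk 5: at line 2 remove [aws,bmooq,rjbxs] add [fuwk,ars] -> 11 lines: ipj nhqfe saeri fuwk ars dtdw rcc ftg fpkk inct sglf
Hunk 6: at line 8 remove [fpkk,inct] add [zrnz] -> 10 lines: ipj nhqfe saeri fuwk ars dtdw rcc ftg zrnz sglf
Hunk 7: at line 3 remove [ars,dtdw,rcc] add [esm,tjbvl] -> 9 lines: ipj nhqfe saeri fuwk esm tjbvl ftg zrnz sglf
Final line count: 9

Answer: 9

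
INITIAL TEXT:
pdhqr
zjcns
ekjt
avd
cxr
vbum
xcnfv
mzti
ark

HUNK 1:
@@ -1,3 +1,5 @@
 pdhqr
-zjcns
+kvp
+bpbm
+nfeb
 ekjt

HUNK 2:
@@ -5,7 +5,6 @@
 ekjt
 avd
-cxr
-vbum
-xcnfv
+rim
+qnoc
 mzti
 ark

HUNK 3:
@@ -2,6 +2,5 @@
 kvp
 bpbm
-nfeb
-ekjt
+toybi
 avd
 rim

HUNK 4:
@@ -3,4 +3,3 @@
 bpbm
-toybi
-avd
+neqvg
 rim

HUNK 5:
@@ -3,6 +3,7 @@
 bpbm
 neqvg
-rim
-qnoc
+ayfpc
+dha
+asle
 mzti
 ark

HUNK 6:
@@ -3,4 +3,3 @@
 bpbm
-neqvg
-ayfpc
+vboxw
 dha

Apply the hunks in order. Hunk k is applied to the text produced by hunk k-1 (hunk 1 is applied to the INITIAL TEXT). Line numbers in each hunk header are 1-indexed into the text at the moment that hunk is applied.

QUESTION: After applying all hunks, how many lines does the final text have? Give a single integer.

Answer: 8

Derivation:
Hunk 1: at line 1 remove [zjcns] add [kvp,bpbm,nfeb] -> 11 lines: pdhqr kvp bpbm nfeb ekjt avd cxr vbum xcnfv mzti ark
Hunk 2: at line 5 remove [cxr,vbum,xcnfv] add [rim,qnoc] -> 10 lines: pdhqr kvp bpbm nfeb ekjt avd rim qnoc mzti ark
Hunk 3: at line 2 remove [nfeb,ekjt] add [toybi] -> 9 lines: pdhqr kvp bpbm toybi avd rim qnoc mzti ark
Hunk 4: at line 3 remove [toybi,avd] add [neqvg] -> 8 lines: pdhqr kvp bpbm neqvg rim qnoc mzti ark
Hunk 5: at line 3 remove [rim,qnoc] add [ayfpc,dha,asle] -> 9 lines: pdhqr kvp bpbm neqvg ayfpc dha asle mzti ark
Hunk 6: at line 3 remove [neqvg,ayfpc] add [vboxw] -> 8 lines: pdhqr kvp bpbm vboxw dha asle mzti ark
Final line count: 8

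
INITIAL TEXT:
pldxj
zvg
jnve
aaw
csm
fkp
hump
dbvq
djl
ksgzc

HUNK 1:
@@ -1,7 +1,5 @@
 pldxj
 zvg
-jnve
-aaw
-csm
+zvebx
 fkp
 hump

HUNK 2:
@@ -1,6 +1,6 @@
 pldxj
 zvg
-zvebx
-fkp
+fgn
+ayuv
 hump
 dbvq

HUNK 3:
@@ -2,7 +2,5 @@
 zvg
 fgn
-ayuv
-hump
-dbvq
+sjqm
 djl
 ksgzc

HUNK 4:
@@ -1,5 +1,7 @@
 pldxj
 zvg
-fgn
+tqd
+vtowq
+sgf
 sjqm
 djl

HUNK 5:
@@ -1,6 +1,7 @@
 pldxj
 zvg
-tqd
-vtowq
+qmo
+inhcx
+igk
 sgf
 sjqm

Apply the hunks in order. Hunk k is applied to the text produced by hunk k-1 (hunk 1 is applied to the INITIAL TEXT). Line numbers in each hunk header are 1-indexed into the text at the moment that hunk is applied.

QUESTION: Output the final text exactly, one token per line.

Hunk 1: at line 1 remove [jnve,aaw,csm] add [zvebx] -> 8 lines: pldxj zvg zvebx fkp hump dbvq djl ksgzc
Hunk 2: at line 1 remove [zvebx,fkp] add [fgn,ayuv] -> 8 lines: pldxj zvg fgn ayuv hump dbvq djl ksgzc
Hunk 3: at line 2 remove [ayuv,hump,dbvq] add [sjqm] -> 6 lines: pldxj zvg fgn sjqm djl ksgzc
Hunk 4: at line 1 remove [fgn] add [tqd,vtowq,sgf] -> 8 lines: pldxj zvg tqd vtowq sgf sjqm djl ksgzc
Hunk 5: at line 1 remove [tqd,vtowq] add [qmo,inhcx,igk] -> 9 lines: pldxj zvg qmo inhcx igk sgf sjqm djl ksgzc

Answer: pldxj
zvg
qmo
inhcx
igk
sgf
sjqm
djl
ksgzc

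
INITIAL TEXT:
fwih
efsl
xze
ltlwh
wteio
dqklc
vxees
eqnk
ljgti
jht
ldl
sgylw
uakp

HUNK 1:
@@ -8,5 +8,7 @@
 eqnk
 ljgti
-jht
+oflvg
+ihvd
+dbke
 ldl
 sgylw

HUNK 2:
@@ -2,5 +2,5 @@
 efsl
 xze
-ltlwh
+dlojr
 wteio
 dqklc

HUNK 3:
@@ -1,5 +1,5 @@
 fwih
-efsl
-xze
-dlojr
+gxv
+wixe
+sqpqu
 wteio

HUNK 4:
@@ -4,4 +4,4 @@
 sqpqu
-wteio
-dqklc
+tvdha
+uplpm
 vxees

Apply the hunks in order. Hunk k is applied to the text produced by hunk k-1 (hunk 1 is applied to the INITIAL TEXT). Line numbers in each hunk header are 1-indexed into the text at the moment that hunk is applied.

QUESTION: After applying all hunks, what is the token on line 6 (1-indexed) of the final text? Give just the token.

Answer: uplpm

Derivation:
Hunk 1: at line 8 remove [jht] add [oflvg,ihvd,dbke] -> 15 lines: fwih efsl xze ltlwh wteio dqklc vxees eqnk ljgti oflvg ihvd dbke ldl sgylw uakp
Hunk 2: at line 2 remove [ltlwh] add [dlojr] -> 15 lines: fwih efsl xze dlojr wteio dqklc vxees eqnk ljgti oflvg ihvd dbke ldl sgylw uakp
Hunk 3: at line 1 remove [efsl,xze,dlojr] add [gxv,wixe,sqpqu] -> 15 lines: fwih gxv wixe sqpqu wteio dqklc vxees eqnk ljgti oflvg ihvd dbke ldl sgylw uakp
Hunk 4: at line 4 remove [wteio,dqklc] add [tvdha,uplpm] -> 15 lines: fwih gxv wixe sqpqu tvdha uplpm vxees eqnk ljgti oflvg ihvd dbke ldl sgylw uakp
Final line 6: uplpm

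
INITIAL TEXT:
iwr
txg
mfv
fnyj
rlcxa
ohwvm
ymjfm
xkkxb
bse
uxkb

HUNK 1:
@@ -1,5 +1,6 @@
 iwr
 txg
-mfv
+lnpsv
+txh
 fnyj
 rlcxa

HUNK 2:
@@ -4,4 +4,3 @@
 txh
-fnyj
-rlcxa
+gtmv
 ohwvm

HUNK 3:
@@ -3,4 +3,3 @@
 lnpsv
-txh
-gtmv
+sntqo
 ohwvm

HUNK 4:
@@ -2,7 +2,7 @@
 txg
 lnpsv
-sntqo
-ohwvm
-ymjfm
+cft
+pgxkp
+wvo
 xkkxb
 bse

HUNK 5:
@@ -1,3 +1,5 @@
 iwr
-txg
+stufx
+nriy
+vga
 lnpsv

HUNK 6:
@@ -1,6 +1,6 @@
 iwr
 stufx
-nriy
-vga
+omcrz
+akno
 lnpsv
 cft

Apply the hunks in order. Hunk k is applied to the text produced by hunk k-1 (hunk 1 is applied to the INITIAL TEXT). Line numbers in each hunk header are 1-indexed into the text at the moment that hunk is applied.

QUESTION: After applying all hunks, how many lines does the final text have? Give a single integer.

Hunk 1: at line 1 remove [mfv] add [lnpsv,txh] -> 11 lines: iwr txg lnpsv txh fnyj rlcxa ohwvm ymjfm xkkxb bse uxkb
Hunk 2: at line 4 remove [fnyj,rlcxa] add [gtmv] -> 10 lines: iwr txg lnpsv txh gtmv ohwvm ymjfm xkkxb bse uxkb
Hunk 3: at line 3 remove [txh,gtmv] add [sntqo] -> 9 lines: iwr txg lnpsv sntqo ohwvm ymjfm xkkxb bse uxkb
Hunk 4: at line 2 remove [sntqo,ohwvm,ymjfm] add [cft,pgxkp,wvo] -> 9 lines: iwr txg lnpsv cft pgxkp wvo xkkxb bse uxkb
Hunk 5: at line 1 remove [txg] add [stufx,nriy,vga] -> 11 lines: iwr stufx nriy vga lnpsv cft pgxkp wvo xkkxb bse uxkb
Hunk 6: at line 1 remove [nriy,vga] add [omcrz,akno] -> 11 lines: iwr stufx omcrz akno lnpsv cft pgxkp wvo xkkxb bse uxkb
Final line count: 11

Answer: 11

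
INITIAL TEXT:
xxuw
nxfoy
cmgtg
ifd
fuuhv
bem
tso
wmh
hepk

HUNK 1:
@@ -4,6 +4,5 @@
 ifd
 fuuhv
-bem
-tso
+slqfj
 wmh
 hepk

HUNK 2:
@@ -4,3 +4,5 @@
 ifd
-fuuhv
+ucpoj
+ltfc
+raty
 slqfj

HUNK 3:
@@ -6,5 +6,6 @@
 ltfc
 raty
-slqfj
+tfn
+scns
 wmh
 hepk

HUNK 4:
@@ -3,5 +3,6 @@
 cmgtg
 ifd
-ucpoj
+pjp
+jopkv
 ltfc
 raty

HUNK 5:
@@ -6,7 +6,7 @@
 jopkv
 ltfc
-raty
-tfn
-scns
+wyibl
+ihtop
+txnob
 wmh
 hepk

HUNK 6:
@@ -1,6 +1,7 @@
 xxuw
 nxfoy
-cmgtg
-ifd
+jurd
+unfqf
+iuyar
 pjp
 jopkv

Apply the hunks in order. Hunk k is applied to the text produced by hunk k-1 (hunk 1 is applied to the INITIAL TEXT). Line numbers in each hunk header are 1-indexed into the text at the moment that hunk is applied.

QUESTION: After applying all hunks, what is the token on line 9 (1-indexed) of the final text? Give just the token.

Hunk 1: at line 4 remove [bem,tso] add [slqfj] -> 8 lines: xxuw nxfoy cmgtg ifd fuuhv slqfj wmh hepk
Hunk 2: at line 4 remove [fuuhv] add [ucpoj,ltfc,raty] -> 10 lines: xxuw nxfoy cmgtg ifd ucpoj ltfc raty slqfj wmh hepk
Hunk 3: at line 6 remove [slqfj] add [tfn,scns] -> 11 lines: xxuw nxfoy cmgtg ifd ucpoj ltfc raty tfn scns wmh hepk
Hunk 4: at line 3 remove [ucpoj] add [pjp,jopkv] -> 12 lines: xxuw nxfoy cmgtg ifd pjp jopkv ltfc raty tfn scns wmh hepk
Hunk 5: at line 6 remove [raty,tfn,scns] add [wyibl,ihtop,txnob] -> 12 lines: xxuw nxfoy cmgtg ifd pjp jopkv ltfc wyibl ihtop txnob wmh hepk
Hunk 6: at line 1 remove [cmgtg,ifd] add [jurd,unfqf,iuyar] -> 13 lines: xxuw nxfoy jurd unfqf iuyar pjp jopkv ltfc wyibl ihtop txnob wmh hepk
Final line 9: wyibl

Answer: wyibl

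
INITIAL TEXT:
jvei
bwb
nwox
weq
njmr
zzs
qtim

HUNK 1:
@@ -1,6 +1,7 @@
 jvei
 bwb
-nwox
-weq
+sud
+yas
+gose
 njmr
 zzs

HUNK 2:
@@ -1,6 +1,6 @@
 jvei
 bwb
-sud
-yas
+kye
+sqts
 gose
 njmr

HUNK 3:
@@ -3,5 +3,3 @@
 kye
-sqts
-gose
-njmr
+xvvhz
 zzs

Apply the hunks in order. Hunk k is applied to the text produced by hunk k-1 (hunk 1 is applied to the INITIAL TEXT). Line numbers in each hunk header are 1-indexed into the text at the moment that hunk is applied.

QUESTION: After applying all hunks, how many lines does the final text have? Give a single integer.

Answer: 6

Derivation:
Hunk 1: at line 1 remove [nwox,weq] add [sud,yas,gose] -> 8 lines: jvei bwb sud yas gose njmr zzs qtim
Hunk 2: at line 1 remove [sud,yas] add [kye,sqts] -> 8 lines: jvei bwb kye sqts gose njmr zzs qtim
Hunk 3: at line 3 remove [sqts,gose,njmr] add [xvvhz] -> 6 lines: jvei bwb kye xvvhz zzs qtim
Final line count: 6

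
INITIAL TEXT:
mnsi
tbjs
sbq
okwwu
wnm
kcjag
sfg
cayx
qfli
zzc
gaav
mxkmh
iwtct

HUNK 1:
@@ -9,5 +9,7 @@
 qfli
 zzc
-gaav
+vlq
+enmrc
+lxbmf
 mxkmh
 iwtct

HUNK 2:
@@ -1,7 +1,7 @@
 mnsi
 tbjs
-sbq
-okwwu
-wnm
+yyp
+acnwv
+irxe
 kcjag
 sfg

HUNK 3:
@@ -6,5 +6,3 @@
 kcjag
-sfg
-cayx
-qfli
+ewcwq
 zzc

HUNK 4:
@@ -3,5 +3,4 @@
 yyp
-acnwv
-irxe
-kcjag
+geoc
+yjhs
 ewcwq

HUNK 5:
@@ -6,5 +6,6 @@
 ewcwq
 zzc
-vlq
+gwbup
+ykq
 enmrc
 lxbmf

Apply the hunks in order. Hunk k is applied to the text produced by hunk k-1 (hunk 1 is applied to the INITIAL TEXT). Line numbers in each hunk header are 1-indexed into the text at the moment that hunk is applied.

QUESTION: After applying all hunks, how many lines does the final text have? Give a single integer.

Answer: 13

Derivation:
Hunk 1: at line 9 remove [gaav] add [vlq,enmrc,lxbmf] -> 15 lines: mnsi tbjs sbq okwwu wnm kcjag sfg cayx qfli zzc vlq enmrc lxbmf mxkmh iwtct
Hunk 2: at line 1 remove [sbq,okwwu,wnm] add [yyp,acnwv,irxe] -> 15 lines: mnsi tbjs yyp acnwv irxe kcjag sfg cayx qfli zzc vlq enmrc lxbmf mxkmh iwtct
Hunk 3: at line 6 remove [sfg,cayx,qfli] add [ewcwq] -> 13 lines: mnsi tbjs yyp acnwv irxe kcjag ewcwq zzc vlq enmrc lxbmf mxkmh iwtct
Hunk 4: at line 3 remove [acnwv,irxe,kcjag] add [geoc,yjhs] -> 12 lines: mnsi tbjs yyp geoc yjhs ewcwq zzc vlq enmrc lxbmf mxkmh iwtct
Hunk 5: at line 6 remove [vlq] add [gwbup,ykq] -> 13 lines: mnsi tbjs yyp geoc yjhs ewcwq zzc gwbup ykq enmrc lxbmf mxkmh iwtct
Final line count: 13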